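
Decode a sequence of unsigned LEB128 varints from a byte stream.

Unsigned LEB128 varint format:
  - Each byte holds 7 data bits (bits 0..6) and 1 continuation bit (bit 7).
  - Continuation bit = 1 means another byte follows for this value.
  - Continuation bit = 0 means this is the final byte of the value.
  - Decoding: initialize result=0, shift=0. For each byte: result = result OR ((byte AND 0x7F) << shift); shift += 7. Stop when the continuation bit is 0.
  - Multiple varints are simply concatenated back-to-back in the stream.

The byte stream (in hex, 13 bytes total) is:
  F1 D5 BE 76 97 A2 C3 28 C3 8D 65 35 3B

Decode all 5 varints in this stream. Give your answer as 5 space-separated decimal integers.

Answer: 248490737 84988183 1656515 53 59

Derivation:
  byte[0]=0xF1 cont=1 payload=0x71=113: acc |= 113<<0 -> acc=113 shift=7
  byte[1]=0xD5 cont=1 payload=0x55=85: acc |= 85<<7 -> acc=10993 shift=14
  byte[2]=0xBE cont=1 payload=0x3E=62: acc |= 62<<14 -> acc=1026801 shift=21
  byte[3]=0x76 cont=0 payload=0x76=118: acc |= 118<<21 -> acc=248490737 shift=28 [end]
Varint 1: bytes[0:4] = F1 D5 BE 76 -> value 248490737 (4 byte(s))
  byte[4]=0x97 cont=1 payload=0x17=23: acc |= 23<<0 -> acc=23 shift=7
  byte[5]=0xA2 cont=1 payload=0x22=34: acc |= 34<<7 -> acc=4375 shift=14
  byte[6]=0xC3 cont=1 payload=0x43=67: acc |= 67<<14 -> acc=1102103 shift=21
  byte[7]=0x28 cont=0 payload=0x28=40: acc |= 40<<21 -> acc=84988183 shift=28 [end]
Varint 2: bytes[4:8] = 97 A2 C3 28 -> value 84988183 (4 byte(s))
  byte[8]=0xC3 cont=1 payload=0x43=67: acc |= 67<<0 -> acc=67 shift=7
  byte[9]=0x8D cont=1 payload=0x0D=13: acc |= 13<<7 -> acc=1731 shift=14
  byte[10]=0x65 cont=0 payload=0x65=101: acc |= 101<<14 -> acc=1656515 shift=21 [end]
Varint 3: bytes[8:11] = C3 8D 65 -> value 1656515 (3 byte(s))
  byte[11]=0x35 cont=0 payload=0x35=53: acc |= 53<<0 -> acc=53 shift=7 [end]
Varint 4: bytes[11:12] = 35 -> value 53 (1 byte(s))
  byte[12]=0x3B cont=0 payload=0x3B=59: acc |= 59<<0 -> acc=59 shift=7 [end]
Varint 5: bytes[12:13] = 3B -> value 59 (1 byte(s))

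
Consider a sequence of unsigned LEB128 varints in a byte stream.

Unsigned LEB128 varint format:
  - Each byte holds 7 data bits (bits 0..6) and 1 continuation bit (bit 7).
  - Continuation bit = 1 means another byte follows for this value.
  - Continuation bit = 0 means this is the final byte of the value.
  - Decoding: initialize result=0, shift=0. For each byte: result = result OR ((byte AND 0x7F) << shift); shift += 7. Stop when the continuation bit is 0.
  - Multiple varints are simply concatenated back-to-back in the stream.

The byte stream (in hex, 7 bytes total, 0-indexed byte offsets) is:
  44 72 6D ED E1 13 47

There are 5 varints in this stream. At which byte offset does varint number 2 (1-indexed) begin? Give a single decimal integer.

  byte[0]=0x44 cont=0 payload=0x44=68: acc |= 68<<0 -> acc=68 shift=7 [end]
Varint 1: bytes[0:1] = 44 -> value 68 (1 byte(s))
  byte[1]=0x72 cont=0 payload=0x72=114: acc |= 114<<0 -> acc=114 shift=7 [end]
Varint 2: bytes[1:2] = 72 -> value 114 (1 byte(s))
  byte[2]=0x6D cont=0 payload=0x6D=109: acc |= 109<<0 -> acc=109 shift=7 [end]
Varint 3: bytes[2:3] = 6D -> value 109 (1 byte(s))
  byte[3]=0xED cont=1 payload=0x6D=109: acc |= 109<<0 -> acc=109 shift=7
  byte[4]=0xE1 cont=1 payload=0x61=97: acc |= 97<<7 -> acc=12525 shift=14
  byte[5]=0x13 cont=0 payload=0x13=19: acc |= 19<<14 -> acc=323821 shift=21 [end]
Varint 4: bytes[3:6] = ED E1 13 -> value 323821 (3 byte(s))
  byte[6]=0x47 cont=0 payload=0x47=71: acc |= 71<<0 -> acc=71 shift=7 [end]
Varint 5: bytes[6:7] = 47 -> value 71 (1 byte(s))

Answer: 1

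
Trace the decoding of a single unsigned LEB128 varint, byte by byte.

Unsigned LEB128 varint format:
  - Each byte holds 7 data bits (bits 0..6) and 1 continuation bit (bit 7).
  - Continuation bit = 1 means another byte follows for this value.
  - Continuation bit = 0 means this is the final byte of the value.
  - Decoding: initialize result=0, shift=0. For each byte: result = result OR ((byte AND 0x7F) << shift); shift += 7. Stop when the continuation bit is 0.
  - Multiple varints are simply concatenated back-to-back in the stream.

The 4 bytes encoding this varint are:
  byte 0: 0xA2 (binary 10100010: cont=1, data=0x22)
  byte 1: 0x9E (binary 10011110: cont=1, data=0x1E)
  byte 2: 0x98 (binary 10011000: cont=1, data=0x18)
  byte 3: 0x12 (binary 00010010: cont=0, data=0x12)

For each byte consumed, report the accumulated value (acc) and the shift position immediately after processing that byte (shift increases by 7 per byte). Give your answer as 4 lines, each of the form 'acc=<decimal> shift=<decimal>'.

Answer: acc=34 shift=7
acc=3874 shift=14
acc=397090 shift=21
acc=38145826 shift=28

Derivation:
byte 0=0xA2: payload=0x22=34, contrib = 34<<0 = 34; acc -> 34, shift -> 7
byte 1=0x9E: payload=0x1E=30, contrib = 30<<7 = 3840; acc -> 3874, shift -> 14
byte 2=0x98: payload=0x18=24, contrib = 24<<14 = 393216; acc -> 397090, shift -> 21
byte 3=0x12: payload=0x12=18, contrib = 18<<21 = 37748736; acc -> 38145826, shift -> 28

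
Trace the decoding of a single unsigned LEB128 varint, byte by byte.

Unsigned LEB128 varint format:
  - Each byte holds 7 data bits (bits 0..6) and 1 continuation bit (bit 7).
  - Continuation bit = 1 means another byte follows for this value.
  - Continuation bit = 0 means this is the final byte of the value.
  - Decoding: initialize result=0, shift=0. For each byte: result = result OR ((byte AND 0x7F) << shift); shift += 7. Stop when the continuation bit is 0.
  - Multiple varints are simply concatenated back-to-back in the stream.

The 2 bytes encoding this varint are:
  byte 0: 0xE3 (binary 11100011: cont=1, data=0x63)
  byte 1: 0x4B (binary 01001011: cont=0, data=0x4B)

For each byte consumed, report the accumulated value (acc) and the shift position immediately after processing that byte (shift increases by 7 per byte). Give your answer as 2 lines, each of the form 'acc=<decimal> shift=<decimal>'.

Answer: acc=99 shift=7
acc=9699 shift=14

Derivation:
byte 0=0xE3: payload=0x63=99, contrib = 99<<0 = 99; acc -> 99, shift -> 7
byte 1=0x4B: payload=0x4B=75, contrib = 75<<7 = 9600; acc -> 9699, shift -> 14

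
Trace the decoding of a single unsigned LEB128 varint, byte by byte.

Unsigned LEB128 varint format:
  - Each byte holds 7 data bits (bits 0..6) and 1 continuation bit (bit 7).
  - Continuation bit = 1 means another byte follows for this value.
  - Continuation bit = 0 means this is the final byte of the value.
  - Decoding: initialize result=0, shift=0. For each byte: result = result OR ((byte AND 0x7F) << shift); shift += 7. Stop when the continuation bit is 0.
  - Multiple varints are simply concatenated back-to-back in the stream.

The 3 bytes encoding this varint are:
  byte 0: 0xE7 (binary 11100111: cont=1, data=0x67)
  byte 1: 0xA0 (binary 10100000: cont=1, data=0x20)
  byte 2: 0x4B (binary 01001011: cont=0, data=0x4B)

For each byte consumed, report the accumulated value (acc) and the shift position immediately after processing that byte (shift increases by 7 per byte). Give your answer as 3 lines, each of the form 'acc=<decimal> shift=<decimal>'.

byte 0=0xE7: payload=0x67=103, contrib = 103<<0 = 103; acc -> 103, shift -> 7
byte 1=0xA0: payload=0x20=32, contrib = 32<<7 = 4096; acc -> 4199, shift -> 14
byte 2=0x4B: payload=0x4B=75, contrib = 75<<14 = 1228800; acc -> 1232999, shift -> 21

Answer: acc=103 shift=7
acc=4199 shift=14
acc=1232999 shift=21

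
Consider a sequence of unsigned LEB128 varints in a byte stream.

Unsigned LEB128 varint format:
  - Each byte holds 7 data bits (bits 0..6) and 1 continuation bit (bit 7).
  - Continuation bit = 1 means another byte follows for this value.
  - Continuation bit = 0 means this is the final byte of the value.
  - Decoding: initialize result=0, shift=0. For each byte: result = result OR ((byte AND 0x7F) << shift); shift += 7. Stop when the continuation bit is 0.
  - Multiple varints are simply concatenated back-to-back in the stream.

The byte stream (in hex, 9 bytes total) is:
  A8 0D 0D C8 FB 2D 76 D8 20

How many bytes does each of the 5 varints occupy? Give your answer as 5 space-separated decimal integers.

  byte[0]=0xA8 cont=1 payload=0x28=40: acc |= 40<<0 -> acc=40 shift=7
  byte[1]=0x0D cont=0 payload=0x0D=13: acc |= 13<<7 -> acc=1704 shift=14 [end]
Varint 1: bytes[0:2] = A8 0D -> value 1704 (2 byte(s))
  byte[2]=0x0D cont=0 payload=0x0D=13: acc |= 13<<0 -> acc=13 shift=7 [end]
Varint 2: bytes[2:3] = 0D -> value 13 (1 byte(s))
  byte[3]=0xC8 cont=1 payload=0x48=72: acc |= 72<<0 -> acc=72 shift=7
  byte[4]=0xFB cont=1 payload=0x7B=123: acc |= 123<<7 -> acc=15816 shift=14
  byte[5]=0x2D cont=0 payload=0x2D=45: acc |= 45<<14 -> acc=753096 shift=21 [end]
Varint 3: bytes[3:6] = C8 FB 2D -> value 753096 (3 byte(s))
  byte[6]=0x76 cont=0 payload=0x76=118: acc |= 118<<0 -> acc=118 shift=7 [end]
Varint 4: bytes[6:7] = 76 -> value 118 (1 byte(s))
  byte[7]=0xD8 cont=1 payload=0x58=88: acc |= 88<<0 -> acc=88 shift=7
  byte[8]=0x20 cont=0 payload=0x20=32: acc |= 32<<7 -> acc=4184 shift=14 [end]
Varint 5: bytes[7:9] = D8 20 -> value 4184 (2 byte(s))

Answer: 2 1 3 1 2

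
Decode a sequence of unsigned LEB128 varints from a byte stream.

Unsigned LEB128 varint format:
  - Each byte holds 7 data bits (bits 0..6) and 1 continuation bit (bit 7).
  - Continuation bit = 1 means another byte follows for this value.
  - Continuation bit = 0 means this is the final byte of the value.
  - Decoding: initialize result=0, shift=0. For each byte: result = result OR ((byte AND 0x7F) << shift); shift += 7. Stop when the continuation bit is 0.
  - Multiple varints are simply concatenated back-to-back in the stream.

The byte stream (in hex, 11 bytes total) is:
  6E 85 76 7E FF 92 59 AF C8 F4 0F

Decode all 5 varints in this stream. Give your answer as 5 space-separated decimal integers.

Answer: 110 15109 126 1460607 33367087

Derivation:
  byte[0]=0x6E cont=0 payload=0x6E=110: acc |= 110<<0 -> acc=110 shift=7 [end]
Varint 1: bytes[0:1] = 6E -> value 110 (1 byte(s))
  byte[1]=0x85 cont=1 payload=0x05=5: acc |= 5<<0 -> acc=5 shift=7
  byte[2]=0x76 cont=0 payload=0x76=118: acc |= 118<<7 -> acc=15109 shift=14 [end]
Varint 2: bytes[1:3] = 85 76 -> value 15109 (2 byte(s))
  byte[3]=0x7E cont=0 payload=0x7E=126: acc |= 126<<0 -> acc=126 shift=7 [end]
Varint 3: bytes[3:4] = 7E -> value 126 (1 byte(s))
  byte[4]=0xFF cont=1 payload=0x7F=127: acc |= 127<<0 -> acc=127 shift=7
  byte[5]=0x92 cont=1 payload=0x12=18: acc |= 18<<7 -> acc=2431 shift=14
  byte[6]=0x59 cont=0 payload=0x59=89: acc |= 89<<14 -> acc=1460607 shift=21 [end]
Varint 4: bytes[4:7] = FF 92 59 -> value 1460607 (3 byte(s))
  byte[7]=0xAF cont=1 payload=0x2F=47: acc |= 47<<0 -> acc=47 shift=7
  byte[8]=0xC8 cont=1 payload=0x48=72: acc |= 72<<7 -> acc=9263 shift=14
  byte[9]=0xF4 cont=1 payload=0x74=116: acc |= 116<<14 -> acc=1909807 shift=21
  byte[10]=0x0F cont=0 payload=0x0F=15: acc |= 15<<21 -> acc=33367087 shift=28 [end]
Varint 5: bytes[7:11] = AF C8 F4 0F -> value 33367087 (4 byte(s))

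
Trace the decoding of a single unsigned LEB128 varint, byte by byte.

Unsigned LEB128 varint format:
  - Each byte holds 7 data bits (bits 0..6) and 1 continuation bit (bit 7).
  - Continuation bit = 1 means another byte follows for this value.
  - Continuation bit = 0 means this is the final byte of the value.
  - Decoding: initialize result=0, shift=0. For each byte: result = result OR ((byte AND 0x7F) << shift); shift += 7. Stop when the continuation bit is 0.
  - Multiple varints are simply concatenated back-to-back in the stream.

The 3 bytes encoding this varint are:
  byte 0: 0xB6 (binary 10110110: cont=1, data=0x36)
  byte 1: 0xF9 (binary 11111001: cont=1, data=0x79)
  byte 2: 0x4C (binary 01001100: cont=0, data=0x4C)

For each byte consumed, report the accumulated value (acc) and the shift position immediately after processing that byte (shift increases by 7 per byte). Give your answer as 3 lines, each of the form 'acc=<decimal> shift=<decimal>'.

Answer: acc=54 shift=7
acc=15542 shift=14
acc=1260726 shift=21

Derivation:
byte 0=0xB6: payload=0x36=54, contrib = 54<<0 = 54; acc -> 54, shift -> 7
byte 1=0xF9: payload=0x79=121, contrib = 121<<7 = 15488; acc -> 15542, shift -> 14
byte 2=0x4C: payload=0x4C=76, contrib = 76<<14 = 1245184; acc -> 1260726, shift -> 21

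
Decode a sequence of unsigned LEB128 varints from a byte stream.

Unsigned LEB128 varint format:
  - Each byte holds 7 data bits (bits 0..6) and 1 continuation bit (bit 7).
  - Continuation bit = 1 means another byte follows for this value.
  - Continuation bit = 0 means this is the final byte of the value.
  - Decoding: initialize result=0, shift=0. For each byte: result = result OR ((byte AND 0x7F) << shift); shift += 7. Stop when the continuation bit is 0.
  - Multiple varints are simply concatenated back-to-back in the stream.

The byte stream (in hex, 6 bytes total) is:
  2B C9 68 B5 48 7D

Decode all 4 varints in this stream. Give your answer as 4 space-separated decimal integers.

Answer: 43 13385 9269 125

Derivation:
  byte[0]=0x2B cont=0 payload=0x2B=43: acc |= 43<<0 -> acc=43 shift=7 [end]
Varint 1: bytes[0:1] = 2B -> value 43 (1 byte(s))
  byte[1]=0xC9 cont=1 payload=0x49=73: acc |= 73<<0 -> acc=73 shift=7
  byte[2]=0x68 cont=0 payload=0x68=104: acc |= 104<<7 -> acc=13385 shift=14 [end]
Varint 2: bytes[1:3] = C9 68 -> value 13385 (2 byte(s))
  byte[3]=0xB5 cont=1 payload=0x35=53: acc |= 53<<0 -> acc=53 shift=7
  byte[4]=0x48 cont=0 payload=0x48=72: acc |= 72<<7 -> acc=9269 shift=14 [end]
Varint 3: bytes[3:5] = B5 48 -> value 9269 (2 byte(s))
  byte[5]=0x7D cont=0 payload=0x7D=125: acc |= 125<<0 -> acc=125 shift=7 [end]
Varint 4: bytes[5:6] = 7D -> value 125 (1 byte(s))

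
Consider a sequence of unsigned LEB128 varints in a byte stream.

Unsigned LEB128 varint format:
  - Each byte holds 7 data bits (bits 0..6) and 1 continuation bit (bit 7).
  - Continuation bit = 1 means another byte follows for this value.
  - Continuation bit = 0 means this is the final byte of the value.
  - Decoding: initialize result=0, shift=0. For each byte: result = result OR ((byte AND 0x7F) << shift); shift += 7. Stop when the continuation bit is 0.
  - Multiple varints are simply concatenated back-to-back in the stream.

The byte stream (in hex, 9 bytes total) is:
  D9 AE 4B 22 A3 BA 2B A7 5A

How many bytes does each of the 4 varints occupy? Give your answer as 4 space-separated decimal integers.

Answer: 3 1 3 2

Derivation:
  byte[0]=0xD9 cont=1 payload=0x59=89: acc |= 89<<0 -> acc=89 shift=7
  byte[1]=0xAE cont=1 payload=0x2E=46: acc |= 46<<7 -> acc=5977 shift=14
  byte[2]=0x4B cont=0 payload=0x4B=75: acc |= 75<<14 -> acc=1234777 shift=21 [end]
Varint 1: bytes[0:3] = D9 AE 4B -> value 1234777 (3 byte(s))
  byte[3]=0x22 cont=0 payload=0x22=34: acc |= 34<<0 -> acc=34 shift=7 [end]
Varint 2: bytes[3:4] = 22 -> value 34 (1 byte(s))
  byte[4]=0xA3 cont=1 payload=0x23=35: acc |= 35<<0 -> acc=35 shift=7
  byte[5]=0xBA cont=1 payload=0x3A=58: acc |= 58<<7 -> acc=7459 shift=14
  byte[6]=0x2B cont=0 payload=0x2B=43: acc |= 43<<14 -> acc=711971 shift=21 [end]
Varint 3: bytes[4:7] = A3 BA 2B -> value 711971 (3 byte(s))
  byte[7]=0xA7 cont=1 payload=0x27=39: acc |= 39<<0 -> acc=39 shift=7
  byte[8]=0x5A cont=0 payload=0x5A=90: acc |= 90<<7 -> acc=11559 shift=14 [end]
Varint 4: bytes[7:9] = A7 5A -> value 11559 (2 byte(s))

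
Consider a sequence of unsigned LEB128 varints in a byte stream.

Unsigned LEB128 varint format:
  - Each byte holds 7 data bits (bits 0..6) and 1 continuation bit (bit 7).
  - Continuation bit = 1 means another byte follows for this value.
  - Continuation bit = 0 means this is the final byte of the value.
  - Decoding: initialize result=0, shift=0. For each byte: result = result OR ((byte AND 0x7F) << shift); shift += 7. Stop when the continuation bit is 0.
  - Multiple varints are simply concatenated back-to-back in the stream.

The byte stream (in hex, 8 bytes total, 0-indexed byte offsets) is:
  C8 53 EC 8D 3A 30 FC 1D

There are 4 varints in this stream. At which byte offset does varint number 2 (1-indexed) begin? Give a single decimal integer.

  byte[0]=0xC8 cont=1 payload=0x48=72: acc |= 72<<0 -> acc=72 shift=7
  byte[1]=0x53 cont=0 payload=0x53=83: acc |= 83<<7 -> acc=10696 shift=14 [end]
Varint 1: bytes[0:2] = C8 53 -> value 10696 (2 byte(s))
  byte[2]=0xEC cont=1 payload=0x6C=108: acc |= 108<<0 -> acc=108 shift=7
  byte[3]=0x8D cont=1 payload=0x0D=13: acc |= 13<<7 -> acc=1772 shift=14
  byte[4]=0x3A cont=0 payload=0x3A=58: acc |= 58<<14 -> acc=952044 shift=21 [end]
Varint 2: bytes[2:5] = EC 8D 3A -> value 952044 (3 byte(s))
  byte[5]=0x30 cont=0 payload=0x30=48: acc |= 48<<0 -> acc=48 shift=7 [end]
Varint 3: bytes[5:6] = 30 -> value 48 (1 byte(s))
  byte[6]=0xFC cont=1 payload=0x7C=124: acc |= 124<<0 -> acc=124 shift=7
  byte[7]=0x1D cont=0 payload=0x1D=29: acc |= 29<<7 -> acc=3836 shift=14 [end]
Varint 4: bytes[6:8] = FC 1D -> value 3836 (2 byte(s))

Answer: 2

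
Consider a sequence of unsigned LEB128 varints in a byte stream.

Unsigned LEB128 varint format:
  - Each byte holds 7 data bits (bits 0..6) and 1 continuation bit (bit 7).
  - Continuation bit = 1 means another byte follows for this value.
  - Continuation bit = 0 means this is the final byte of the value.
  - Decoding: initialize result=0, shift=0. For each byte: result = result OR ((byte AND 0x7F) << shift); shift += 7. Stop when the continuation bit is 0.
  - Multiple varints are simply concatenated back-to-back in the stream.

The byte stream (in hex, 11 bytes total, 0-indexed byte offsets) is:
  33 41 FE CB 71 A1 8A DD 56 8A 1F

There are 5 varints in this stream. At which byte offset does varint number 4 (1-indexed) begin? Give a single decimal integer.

Answer: 5

Derivation:
  byte[0]=0x33 cont=0 payload=0x33=51: acc |= 51<<0 -> acc=51 shift=7 [end]
Varint 1: bytes[0:1] = 33 -> value 51 (1 byte(s))
  byte[1]=0x41 cont=0 payload=0x41=65: acc |= 65<<0 -> acc=65 shift=7 [end]
Varint 2: bytes[1:2] = 41 -> value 65 (1 byte(s))
  byte[2]=0xFE cont=1 payload=0x7E=126: acc |= 126<<0 -> acc=126 shift=7
  byte[3]=0xCB cont=1 payload=0x4B=75: acc |= 75<<7 -> acc=9726 shift=14
  byte[4]=0x71 cont=0 payload=0x71=113: acc |= 113<<14 -> acc=1861118 shift=21 [end]
Varint 3: bytes[2:5] = FE CB 71 -> value 1861118 (3 byte(s))
  byte[5]=0xA1 cont=1 payload=0x21=33: acc |= 33<<0 -> acc=33 shift=7
  byte[6]=0x8A cont=1 payload=0x0A=10: acc |= 10<<7 -> acc=1313 shift=14
  byte[7]=0xDD cont=1 payload=0x5D=93: acc |= 93<<14 -> acc=1525025 shift=21
  byte[8]=0x56 cont=0 payload=0x56=86: acc |= 86<<21 -> acc=181880097 shift=28 [end]
Varint 4: bytes[5:9] = A1 8A DD 56 -> value 181880097 (4 byte(s))
  byte[9]=0x8A cont=1 payload=0x0A=10: acc |= 10<<0 -> acc=10 shift=7
  byte[10]=0x1F cont=0 payload=0x1F=31: acc |= 31<<7 -> acc=3978 shift=14 [end]
Varint 5: bytes[9:11] = 8A 1F -> value 3978 (2 byte(s))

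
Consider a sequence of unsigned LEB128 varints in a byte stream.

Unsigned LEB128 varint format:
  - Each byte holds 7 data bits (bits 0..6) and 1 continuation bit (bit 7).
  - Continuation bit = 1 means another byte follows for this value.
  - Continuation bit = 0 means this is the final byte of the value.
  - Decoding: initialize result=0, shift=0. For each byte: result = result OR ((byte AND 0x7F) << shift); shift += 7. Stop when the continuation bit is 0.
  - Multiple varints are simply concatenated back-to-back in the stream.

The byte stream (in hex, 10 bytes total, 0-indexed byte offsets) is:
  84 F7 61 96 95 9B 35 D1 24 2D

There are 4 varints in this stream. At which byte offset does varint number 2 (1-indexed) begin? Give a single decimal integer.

  byte[0]=0x84 cont=1 payload=0x04=4: acc |= 4<<0 -> acc=4 shift=7
  byte[1]=0xF7 cont=1 payload=0x77=119: acc |= 119<<7 -> acc=15236 shift=14
  byte[2]=0x61 cont=0 payload=0x61=97: acc |= 97<<14 -> acc=1604484 shift=21 [end]
Varint 1: bytes[0:3] = 84 F7 61 -> value 1604484 (3 byte(s))
  byte[3]=0x96 cont=1 payload=0x16=22: acc |= 22<<0 -> acc=22 shift=7
  byte[4]=0x95 cont=1 payload=0x15=21: acc |= 21<<7 -> acc=2710 shift=14
  byte[5]=0x9B cont=1 payload=0x1B=27: acc |= 27<<14 -> acc=445078 shift=21
  byte[6]=0x35 cont=0 payload=0x35=53: acc |= 53<<21 -> acc=111594134 shift=28 [end]
Varint 2: bytes[3:7] = 96 95 9B 35 -> value 111594134 (4 byte(s))
  byte[7]=0xD1 cont=1 payload=0x51=81: acc |= 81<<0 -> acc=81 shift=7
  byte[8]=0x24 cont=0 payload=0x24=36: acc |= 36<<7 -> acc=4689 shift=14 [end]
Varint 3: bytes[7:9] = D1 24 -> value 4689 (2 byte(s))
  byte[9]=0x2D cont=0 payload=0x2D=45: acc |= 45<<0 -> acc=45 shift=7 [end]
Varint 4: bytes[9:10] = 2D -> value 45 (1 byte(s))

Answer: 3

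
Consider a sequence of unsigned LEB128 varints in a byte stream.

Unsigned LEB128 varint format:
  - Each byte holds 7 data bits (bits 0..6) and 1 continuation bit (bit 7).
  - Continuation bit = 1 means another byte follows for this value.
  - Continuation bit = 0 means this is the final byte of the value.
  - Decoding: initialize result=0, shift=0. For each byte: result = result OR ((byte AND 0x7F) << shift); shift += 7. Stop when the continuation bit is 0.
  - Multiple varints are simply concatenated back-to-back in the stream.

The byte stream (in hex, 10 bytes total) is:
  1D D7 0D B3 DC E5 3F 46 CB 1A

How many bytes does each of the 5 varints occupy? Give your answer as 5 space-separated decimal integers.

  byte[0]=0x1D cont=0 payload=0x1D=29: acc |= 29<<0 -> acc=29 shift=7 [end]
Varint 1: bytes[0:1] = 1D -> value 29 (1 byte(s))
  byte[1]=0xD7 cont=1 payload=0x57=87: acc |= 87<<0 -> acc=87 shift=7
  byte[2]=0x0D cont=0 payload=0x0D=13: acc |= 13<<7 -> acc=1751 shift=14 [end]
Varint 2: bytes[1:3] = D7 0D -> value 1751 (2 byte(s))
  byte[3]=0xB3 cont=1 payload=0x33=51: acc |= 51<<0 -> acc=51 shift=7
  byte[4]=0xDC cont=1 payload=0x5C=92: acc |= 92<<7 -> acc=11827 shift=14
  byte[5]=0xE5 cont=1 payload=0x65=101: acc |= 101<<14 -> acc=1666611 shift=21
  byte[6]=0x3F cont=0 payload=0x3F=63: acc |= 63<<21 -> acc=133787187 shift=28 [end]
Varint 3: bytes[3:7] = B3 DC E5 3F -> value 133787187 (4 byte(s))
  byte[7]=0x46 cont=0 payload=0x46=70: acc |= 70<<0 -> acc=70 shift=7 [end]
Varint 4: bytes[7:8] = 46 -> value 70 (1 byte(s))
  byte[8]=0xCB cont=1 payload=0x4B=75: acc |= 75<<0 -> acc=75 shift=7
  byte[9]=0x1A cont=0 payload=0x1A=26: acc |= 26<<7 -> acc=3403 shift=14 [end]
Varint 5: bytes[8:10] = CB 1A -> value 3403 (2 byte(s))

Answer: 1 2 4 1 2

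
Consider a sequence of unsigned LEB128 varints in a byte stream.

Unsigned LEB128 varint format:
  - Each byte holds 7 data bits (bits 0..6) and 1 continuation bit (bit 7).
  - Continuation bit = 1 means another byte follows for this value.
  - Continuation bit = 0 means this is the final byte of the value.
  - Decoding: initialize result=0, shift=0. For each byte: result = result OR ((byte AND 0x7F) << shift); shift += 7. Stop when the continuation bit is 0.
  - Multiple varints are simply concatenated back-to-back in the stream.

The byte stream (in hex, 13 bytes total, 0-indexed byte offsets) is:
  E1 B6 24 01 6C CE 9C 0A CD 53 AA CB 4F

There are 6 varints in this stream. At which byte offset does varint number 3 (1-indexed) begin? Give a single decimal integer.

Answer: 4

Derivation:
  byte[0]=0xE1 cont=1 payload=0x61=97: acc |= 97<<0 -> acc=97 shift=7
  byte[1]=0xB6 cont=1 payload=0x36=54: acc |= 54<<7 -> acc=7009 shift=14
  byte[2]=0x24 cont=0 payload=0x24=36: acc |= 36<<14 -> acc=596833 shift=21 [end]
Varint 1: bytes[0:3] = E1 B6 24 -> value 596833 (3 byte(s))
  byte[3]=0x01 cont=0 payload=0x01=1: acc |= 1<<0 -> acc=1 shift=7 [end]
Varint 2: bytes[3:4] = 01 -> value 1 (1 byte(s))
  byte[4]=0x6C cont=0 payload=0x6C=108: acc |= 108<<0 -> acc=108 shift=7 [end]
Varint 3: bytes[4:5] = 6C -> value 108 (1 byte(s))
  byte[5]=0xCE cont=1 payload=0x4E=78: acc |= 78<<0 -> acc=78 shift=7
  byte[6]=0x9C cont=1 payload=0x1C=28: acc |= 28<<7 -> acc=3662 shift=14
  byte[7]=0x0A cont=0 payload=0x0A=10: acc |= 10<<14 -> acc=167502 shift=21 [end]
Varint 4: bytes[5:8] = CE 9C 0A -> value 167502 (3 byte(s))
  byte[8]=0xCD cont=1 payload=0x4D=77: acc |= 77<<0 -> acc=77 shift=7
  byte[9]=0x53 cont=0 payload=0x53=83: acc |= 83<<7 -> acc=10701 shift=14 [end]
Varint 5: bytes[8:10] = CD 53 -> value 10701 (2 byte(s))
  byte[10]=0xAA cont=1 payload=0x2A=42: acc |= 42<<0 -> acc=42 shift=7
  byte[11]=0xCB cont=1 payload=0x4B=75: acc |= 75<<7 -> acc=9642 shift=14
  byte[12]=0x4F cont=0 payload=0x4F=79: acc |= 79<<14 -> acc=1303978 shift=21 [end]
Varint 6: bytes[10:13] = AA CB 4F -> value 1303978 (3 byte(s))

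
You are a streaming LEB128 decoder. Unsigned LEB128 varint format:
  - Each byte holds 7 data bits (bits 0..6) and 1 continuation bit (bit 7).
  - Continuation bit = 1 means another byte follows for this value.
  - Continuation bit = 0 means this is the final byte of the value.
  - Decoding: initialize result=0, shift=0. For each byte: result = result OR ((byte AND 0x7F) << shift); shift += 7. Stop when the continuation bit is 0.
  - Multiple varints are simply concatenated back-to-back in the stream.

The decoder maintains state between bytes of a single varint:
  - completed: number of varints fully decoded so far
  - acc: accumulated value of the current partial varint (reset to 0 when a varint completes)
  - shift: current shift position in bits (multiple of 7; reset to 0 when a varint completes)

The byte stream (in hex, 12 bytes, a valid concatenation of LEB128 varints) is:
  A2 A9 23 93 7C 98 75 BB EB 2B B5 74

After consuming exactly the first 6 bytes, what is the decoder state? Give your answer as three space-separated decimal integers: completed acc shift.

byte[0]=0xA2 cont=1 payload=0x22: acc |= 34<<0 -> completed=0 acc=34 shift=7
byte[1]=0xA9 cont=1 payload=0x29: acc |= 41<<7 -> completed=0 acc=5282 shift=14
byte[2]=0x23 cont=0 payload=0x23: varint #1 complete (value=578722); reset -> completed=1 acc=0 shift=0
byte[3]=0x93 cont=1 payload=0x13: acc |= 19<<0 -> completed=1 acc=19 shift=7
byte[4]=0x7C cont=0 payload=0x7C: varint #2 complete (value=15891); reset -> completed=2 acc=0 shift=0
byte[5]=0x98 cont=1 payload=0x18: acc |= 24<<0 -> completed=2 acc=24 shift=7

Answer: 2 24 7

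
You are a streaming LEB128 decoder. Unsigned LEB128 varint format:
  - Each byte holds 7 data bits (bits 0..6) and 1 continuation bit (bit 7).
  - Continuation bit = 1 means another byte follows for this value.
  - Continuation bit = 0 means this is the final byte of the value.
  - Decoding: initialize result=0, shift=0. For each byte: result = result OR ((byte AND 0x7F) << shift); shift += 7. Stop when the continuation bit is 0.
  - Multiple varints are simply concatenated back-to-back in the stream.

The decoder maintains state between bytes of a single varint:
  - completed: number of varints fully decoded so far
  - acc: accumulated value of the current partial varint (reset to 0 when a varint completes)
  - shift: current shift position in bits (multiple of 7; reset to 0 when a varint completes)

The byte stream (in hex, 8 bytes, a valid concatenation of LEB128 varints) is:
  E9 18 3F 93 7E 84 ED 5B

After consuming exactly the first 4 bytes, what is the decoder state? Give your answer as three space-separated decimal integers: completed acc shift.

Answer: 2 19 7

Derivation:
byte[0]=0xE9 cont=1 payload=0x69: acc |= 105<<0 -> completed=0 acc=105 shift=7
byte[1]=0x18 cont=0 payload=0x18: varint #1 complete (value=3177); reset -> completed=1 acc=0 shift=0
byte[2]=0x3F cont=0 payload=0x3F: varint #2 complete (value=63); reset -> completed=2 acc=0 shift=0
byte[3]=0x93 cont=1 payload=0x13: acc |= 19<<0 -> completed=2 acc=19 shift=7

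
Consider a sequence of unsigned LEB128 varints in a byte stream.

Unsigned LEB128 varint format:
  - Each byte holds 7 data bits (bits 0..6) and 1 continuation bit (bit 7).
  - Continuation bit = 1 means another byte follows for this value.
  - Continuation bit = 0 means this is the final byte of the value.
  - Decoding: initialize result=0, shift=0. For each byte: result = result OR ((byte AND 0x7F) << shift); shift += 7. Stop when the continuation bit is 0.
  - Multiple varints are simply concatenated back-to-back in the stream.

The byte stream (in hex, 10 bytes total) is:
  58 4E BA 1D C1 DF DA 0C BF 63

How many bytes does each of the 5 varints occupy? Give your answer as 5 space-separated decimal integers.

Answer: 1 1 2 4 2

Derivation:
  byte[0]=0x58 cont=0 payload=0x58=88: acc |= 88<<0 -> acc=88 shift=7 [end]
Varint 1: bytes[0:1] = 58 -> value 88 (1 byte(s))
  byte[1]=0x4E cont=0 payload=0x4E=78: acc |= 78<<0 -> acc=78 shift=7 [end]
Varint 2: bytes[1:2] = 4E -> value 78 (1 byte(s))
  byte[2]=0xBA cont=1 payload=0x3A=58: acc |= 58<<0 -> acc=58 shift=7
  byte[3]=0x1D cont=0 payload=0x1D=29: acc |= 29<<7 -> acc=3770 shift=14 [end]
Varint 3: bytes[2:4] = BA 1D -> value 3770 (2 byte(s))
  byte[4]=0xC1 cont=1 payload=0x41=65: acc |= 65<<0 -> acc=65 shift=7
  byte[5]=0xDF cont=1 payload=0x5F=95: acc |= 95<<7 -> acc=12225 shift=14
  byte[6]=0xDA cont=1 payload=0x5A=90: acc |= 90<<14 -> acc=1486785 shift=21
  byte[7]=0x0C cont=0 payload=0x0C=12: acc |= 12<<21 -> acc=26652609 shift=28 [end]
Varint 4: bytes[4:8] = C1 DF DA 0C -> value 26652609 (4 byte(s))
  byte[8]=0xBF cont=1 payload=0x3F=63: acc |= 63<<0 -> acc=63 shift=7
  byte[9]=0x63 cont=0 payload=0x63=99: acc |= 99<<7 -> acc=12735 shift=14 [end]
Varint 5: bytes[8:10] = BF 63 -> value 12735 (2 byte(s))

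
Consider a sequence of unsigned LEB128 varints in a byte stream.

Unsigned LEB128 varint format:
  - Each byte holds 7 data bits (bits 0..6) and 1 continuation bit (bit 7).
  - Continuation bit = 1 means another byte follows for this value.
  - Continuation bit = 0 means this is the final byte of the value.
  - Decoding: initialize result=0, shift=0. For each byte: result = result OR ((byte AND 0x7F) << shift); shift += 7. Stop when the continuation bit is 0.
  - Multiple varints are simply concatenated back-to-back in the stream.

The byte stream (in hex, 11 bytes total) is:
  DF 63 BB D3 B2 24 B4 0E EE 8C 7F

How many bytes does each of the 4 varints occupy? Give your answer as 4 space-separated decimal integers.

Answer: 2 4 2 3

Derivation:
  byte[0]=0xDF cont=1 payload=0x5F=95: acc |= 95<<0 -> acc=95 shift=7
  byte[1]=0x63 cont=0 payload=0x63=99: acc |= 99<<7 -> acc=12767 shift=14 [end]
Varint 1: bytes[0:2] = DF 63 -> value 12767 (2 byte(s))
  byte[2]=0xBB cont=1 payload=0x3B=59: acc |= 59<<0 -> acc=59 shift=7
  byte[3]=0xD3 cont=1 payload=0x53=83: acc |= 83<<7 -> acc=10683 shift=14
  byte[4]=0xB2 cont=1 payload=0x32=50: acc |= 50<<14 -> acc=829883 shift=21
  byte[5]=0x24 cont=0 payload=0x24=36: acc |= 36<<21 -> acc=76327355 shift=28 [end]
Varint 2: bytes[2:6] = BB D3 B2 24 -> value 76327355 (4 byte(s))
  byte[6]=0xB4 cont=1 payload=0x34=52: acc |= 52<<0 -> acc=52 shift=7
  byte[7]=0x0E cont=0 payload=0x0E=14: acc |= 14<<7 -> acc=1844 shift=14 [end]
Varint 3: bytes[6:8] = B4 0E -> value 1844 (2 byte(s))
  byte[8]=0xEE cont=1 payload=0x6E=110: acc |= 110<<0 -> acc=110 shift=7
  byte[9]=0x8C cont=1 payload=0x0C=12: acc |= 12<<7 -> acc=1646 shift=14
  byte[10]=0x7F cont=0 payload=0x7F=127: acc |= 127<<14 -> acc=2082414 shift=21 [end]
Varint 4: bytes[8:11] = EE 8C 7F -> value 2082414 (3 byte(s))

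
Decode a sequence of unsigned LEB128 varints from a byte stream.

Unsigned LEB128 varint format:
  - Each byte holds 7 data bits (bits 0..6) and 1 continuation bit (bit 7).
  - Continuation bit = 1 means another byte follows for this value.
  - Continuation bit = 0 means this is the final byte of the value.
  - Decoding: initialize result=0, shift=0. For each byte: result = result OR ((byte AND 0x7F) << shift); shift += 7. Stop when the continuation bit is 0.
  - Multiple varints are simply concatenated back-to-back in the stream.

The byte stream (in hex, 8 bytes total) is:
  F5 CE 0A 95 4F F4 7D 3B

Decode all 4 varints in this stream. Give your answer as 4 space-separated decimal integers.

  byte[0]=0xF5 cont=1 payload=0x75=117: acc |= 117<<0 -> acc=117 shift=7
  byte[1]=0xCE cont=1 payload=0x4E=78: acc |= 78<<7 -> acc=10101 shift=14
  byte[2]=0x0A cont=0 payload=0x0A=10: acc |= 10<<14 -> acc=173941 shift=21 [end]
Varint 1: bytes[0:3] = F5 CE 0A -> value 173941 (3 byte(s))
  byte[3]=0x95 cont=1 payload=0x15=21: acc |= 21<<0 -> acc=21 shift=7
  byte[4]=0x4F cont=0 payload=0x4F=79: acc |= 79<<7 -> acc=10133 shift=14 [end]
Varint 2: bytes[3:5] = 95 4F -> value 10133 (2 byte(s))
  byte[5]=0xF4 cont=1 payload=0x74=116: acc |= 116<<0 -> acc=116 shift=7
  byte[6]=0x7D cont=0 payload=0x7D=125: acc |= 125<<7 -> acc=16116 shift=14 [end]
Varint 3: bytes[5:7] = F4 7D -> value 16116 (2 byte(s))
  byte[7]=0x3B cont=0 payload=0x3B=59: acc |= 59<<0 -> acc=59 shift=7 [end]
Varint 4: bytes[7:8] = 3B -> value 59 (1 byte(s))

Answer: 173941 10133 16116 59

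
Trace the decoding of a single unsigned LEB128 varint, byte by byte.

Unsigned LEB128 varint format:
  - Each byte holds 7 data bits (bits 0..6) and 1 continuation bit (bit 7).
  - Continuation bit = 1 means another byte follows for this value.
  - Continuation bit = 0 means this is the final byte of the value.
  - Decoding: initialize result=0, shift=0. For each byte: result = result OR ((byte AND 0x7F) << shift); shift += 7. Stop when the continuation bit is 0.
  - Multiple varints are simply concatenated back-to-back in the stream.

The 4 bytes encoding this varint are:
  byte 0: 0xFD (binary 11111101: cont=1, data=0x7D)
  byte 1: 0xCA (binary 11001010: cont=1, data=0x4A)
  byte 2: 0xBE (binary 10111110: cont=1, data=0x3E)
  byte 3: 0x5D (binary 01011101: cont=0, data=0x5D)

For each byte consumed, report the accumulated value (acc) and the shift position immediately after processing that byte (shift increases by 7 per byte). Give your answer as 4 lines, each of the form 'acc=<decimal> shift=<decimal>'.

Answer: acc=125 shift=7
acc=9597 shift=14
acc=1025405 shift=21
acc=196060541 shift=28

Derivation:
byte 0=0xFD: payload=0x7D=125, contrib = 125<<0 = 125; acc -> 125, shift -> 7
byte 1=0xCA: payload=0x4A=74, contrib = 74<<7 = 9472; acc -> 9597, shift -> 14
byte 2=0xBE: payload=0x3E=62, contrib = 62<<14 = 1015808; acc -> 1025405, shift -> 21
byte 3=0x5D: payload=0x5D=93, contrib = 93<<21 = 195035136; acc -> 196060541, shift -> 28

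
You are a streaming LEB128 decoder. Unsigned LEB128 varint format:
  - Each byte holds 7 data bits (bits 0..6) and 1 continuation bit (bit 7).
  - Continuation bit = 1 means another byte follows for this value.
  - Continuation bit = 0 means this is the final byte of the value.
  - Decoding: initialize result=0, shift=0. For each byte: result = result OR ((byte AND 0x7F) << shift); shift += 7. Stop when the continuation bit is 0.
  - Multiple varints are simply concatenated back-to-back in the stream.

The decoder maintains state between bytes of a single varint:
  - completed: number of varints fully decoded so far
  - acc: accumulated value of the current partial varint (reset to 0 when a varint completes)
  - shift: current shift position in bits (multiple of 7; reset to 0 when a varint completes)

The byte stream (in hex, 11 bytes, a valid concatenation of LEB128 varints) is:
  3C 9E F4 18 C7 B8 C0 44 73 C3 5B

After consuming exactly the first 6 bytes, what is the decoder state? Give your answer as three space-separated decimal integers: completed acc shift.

Answer: 2 7239 14

Derivation:
byte[0]=0x3C cont=0 payload=0x3C: varint #1 complete (value=60); reset -> completed=1 acc=0 shift=0
byte[1]=0x9E cont=1 payload=0x1E: acc |= 30<<0 -> completed=1 acc=30 shift=7
byte[2]=0xF4 cont=1 payload=0x74: acc |= 116<<7 -> completed=1 acc=14878 shift=14
byte[3]=0x18 cont=0 payload=0x18: varint #2 complete (value=408094); reset -> completed=2 acc=0 shift=0
byte[4]=0xC7 cont=1 payload=0x47: acc |= 71<<0 -> completed=2 acc=71 shift=7
byte[5]=0xB8 cont=1 payload=0x38: acc |= 56<<7 -> completed=2 acc=7239 shift=14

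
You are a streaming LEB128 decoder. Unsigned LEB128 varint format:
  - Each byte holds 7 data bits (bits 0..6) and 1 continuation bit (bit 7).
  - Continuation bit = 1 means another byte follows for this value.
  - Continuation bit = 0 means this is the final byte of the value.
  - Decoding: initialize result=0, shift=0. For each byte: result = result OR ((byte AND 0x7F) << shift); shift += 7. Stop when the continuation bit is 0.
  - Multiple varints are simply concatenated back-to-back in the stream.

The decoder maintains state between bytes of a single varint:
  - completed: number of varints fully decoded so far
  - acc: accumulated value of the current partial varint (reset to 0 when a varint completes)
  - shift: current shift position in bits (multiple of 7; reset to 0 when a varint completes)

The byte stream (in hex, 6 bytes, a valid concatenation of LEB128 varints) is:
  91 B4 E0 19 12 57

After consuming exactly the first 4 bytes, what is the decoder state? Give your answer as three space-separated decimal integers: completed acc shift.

Answer: 1 0 0

Derivation:
byte[0]=0x91 cont=1 payload=0x11: acc |= 17<<0 -> completed=0 acc=17 shift=7
byte[1]=0xB4 cont=1 payload=0x34: acc |= 52<<7 -> completed=0 acc=6673 shift=14
byte[2]=0xE0 cont=1 payload=0x60: acc |= 96<<14 -> completed=0 acc=1579537 shift=21
byte[3]=0x19 cont=0 payload=0x19: varint #1 complete (value=54008337); reset -> completed=1 acc=0 shift=0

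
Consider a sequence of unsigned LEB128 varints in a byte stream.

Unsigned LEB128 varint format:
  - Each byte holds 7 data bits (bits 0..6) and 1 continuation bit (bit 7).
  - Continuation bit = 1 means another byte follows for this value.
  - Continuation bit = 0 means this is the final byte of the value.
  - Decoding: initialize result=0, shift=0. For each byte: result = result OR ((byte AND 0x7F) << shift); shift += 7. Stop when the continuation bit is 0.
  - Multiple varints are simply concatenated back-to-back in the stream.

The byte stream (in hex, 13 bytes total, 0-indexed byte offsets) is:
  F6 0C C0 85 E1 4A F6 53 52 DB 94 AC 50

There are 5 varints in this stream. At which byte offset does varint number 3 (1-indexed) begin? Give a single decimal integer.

Answer: 6

Derivation:
  byte[0]=0xF6 cont=1 payload=0x76=118: acc |= 118<<0 -> acc=118 shift=7
  byte[1]=0x0C cont=0 payload=0x0C=12: acc |= 12<<7 -> acc=1654 shift=14 [end]
Varint 1: bytes[0:2] = F6 0C -> value 1654 (2 byte(s))
  byte[2]=0xC0 cont=1 payload=0x40=64: acc |= 64<<0 -> acc=64 shift=7
  byte[3]=0x85 cont=1 payload=0x05=5: acc |= 5<<7 -> acc=704 shift=14
  byte[4]=0xE1 cont=1 payload=0x61=97: acc |= 97<<14 -> acc=1589952 shift=21
  byte[5]=0x4A cont=0 payload=0x4A=74: acc |= 74<<21 -> acc=156779200 shift=28 [end]
Varint 2: bytes[2:6] = C0 85 E1 4A -> value 156779200 (4 byte(s))
  byte[6]=0xF6 cont=1 payload=0x76=118: acc |= 118<<0 -> acc=118 shift=7
  byte[7]=0x53 cont=0 payload=0x53=83: acc |= 83<<7 -> acc=10742 shift=14 [end]
Varint 3: bytes[6:8] = F6 53 -> value 10742 (2 byte(s))
  byte[8]=0x52 cont=0 payload=0x52=82: acc |= 82<<0 -> acc=82 shift=7 [end]
Varint 4: bytes[8:9] = 52 -> value 82 (1 byte(s))
  byte[9]=0xDB cont=1 payload=0x5B=91: acc |= 91<<0 -> acc=91 shift=7
  byte[10]=0x94 cont=1 payload=0x14=20: acc |= 20<<7 -> acc=2651 shift=14
  byte[11]=0xAC cont=1 payload=0x2C=44: acc |= 44<<14 -> acc=723547 shift=21
  byte[12]=0x50 cont=0 payload=0x50=80: acc |= 80<<21 -> acc=168495707 shift=28 [end]
Varint 5: bytes[9:13] = DB 94 AC 50 -> value 168495707 (4 byte(s))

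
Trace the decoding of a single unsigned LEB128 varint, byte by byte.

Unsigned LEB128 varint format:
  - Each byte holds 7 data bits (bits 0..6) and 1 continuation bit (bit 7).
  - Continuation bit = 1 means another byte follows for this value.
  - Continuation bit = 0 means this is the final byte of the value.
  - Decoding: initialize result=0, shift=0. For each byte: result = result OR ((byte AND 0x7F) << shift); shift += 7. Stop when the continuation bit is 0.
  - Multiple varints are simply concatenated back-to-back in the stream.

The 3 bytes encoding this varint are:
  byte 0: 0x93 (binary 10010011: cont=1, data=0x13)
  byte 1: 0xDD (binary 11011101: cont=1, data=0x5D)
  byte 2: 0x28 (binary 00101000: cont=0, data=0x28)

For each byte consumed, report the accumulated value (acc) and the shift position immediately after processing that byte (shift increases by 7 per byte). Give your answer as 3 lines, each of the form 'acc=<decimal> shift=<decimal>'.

byte 0=0x93: payload=0x13=19, contrib = 19<<0 = 19; acc -> 19, shift -> 7
byte 1=0xDD: payload=0x5D=93, contrib = 93<<7 = 11904; acc -> 11923, shift -> 14
byte 2=0x28: payload=0x28=40, contrib = 40<<14 = 655360; acc -> 667283, shift -> 21

Answer: acc=19 shift=7
acc=11923 shift=14
acc=667283 shift=21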